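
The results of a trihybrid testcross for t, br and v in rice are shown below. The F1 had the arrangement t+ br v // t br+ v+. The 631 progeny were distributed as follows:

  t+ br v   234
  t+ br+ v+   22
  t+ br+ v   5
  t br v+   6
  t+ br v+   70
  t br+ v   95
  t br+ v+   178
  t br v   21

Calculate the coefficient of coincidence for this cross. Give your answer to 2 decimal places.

The two rarest classes, t+ br+ v and t br v+, are the double crossovers. Comparing them with the parentals, only the br allele has switched, so br is the middle locus and the order is v – br – t.
v–br: (165 + 11)/631 = 0.2789; br–t: (43 + 11)/631 = 0.0856.
Expected DCO frequency = 0.2789 × 0.0856 ≈ 0.02387; observed = 11/631 ≈ 0.01743.
Coefficient of coincidence = 0.01743/0.02387 ≈ 0.73.

0.73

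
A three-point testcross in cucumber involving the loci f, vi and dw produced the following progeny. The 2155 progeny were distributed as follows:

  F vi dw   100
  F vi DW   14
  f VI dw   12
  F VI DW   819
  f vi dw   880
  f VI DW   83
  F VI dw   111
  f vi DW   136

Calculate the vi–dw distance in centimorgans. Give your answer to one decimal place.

12.7 centimorgans

The two most frequent reciprocal classes, f vi dw and F VI DW, are the parental types, so the F1 was f vi dw / F VI DW.
The two rarest classes, f VI dw and F vi DW, are the double crossovers. Comparing them with the parentals, only the vi allele has switched, so vi is the middle locus and the order is dw – vi – f.
Crossovers in the dw–vi interval produce the single-crossover classes f vi DW and F VI dw (136 + 111 = 247) plus the double crossovers (26).
RF(dw–vi) = (247 + 26) / 2155 = 273/2155 = 0.1267 → 12.7 centimorgans.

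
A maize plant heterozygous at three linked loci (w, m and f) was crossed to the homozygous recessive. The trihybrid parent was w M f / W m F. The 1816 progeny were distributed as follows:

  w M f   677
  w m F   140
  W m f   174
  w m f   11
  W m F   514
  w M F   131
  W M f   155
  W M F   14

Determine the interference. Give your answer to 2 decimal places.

0.57

The two rarest classes, w m f and W M F, are the double crossovers. Comparing them with the parentals, only the m allele has switched, so m is the middle locus and the order is f – m – w.
f–m: (305 + 25)/1816 = 0.1817; m–w: (295 + 25)/1816 = 0.1762.
Expected DCO frequency = 0.1817 × 0.1762 ≈ 0.03202; observed = 25/1816 ≈ 0.01377.
Coefficient of coincidence = 0.01377/0.03202 ≈ 0.43; interference = 1 − 0.43 = 0.57.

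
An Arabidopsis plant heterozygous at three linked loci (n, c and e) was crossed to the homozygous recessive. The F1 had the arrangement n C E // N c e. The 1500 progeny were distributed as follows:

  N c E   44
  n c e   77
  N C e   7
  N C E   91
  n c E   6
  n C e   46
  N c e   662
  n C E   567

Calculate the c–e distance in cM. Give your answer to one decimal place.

The two rarest classes, n c E and N C e, are the double crossovers. Comparing them with the parentals, only the c allele has switched, so c is the middle locus and the order is n – c – e.
Crossovers in the c–e interval produce the single-crossover classes n C e and N c E (46 + 44 = 90) plus the double crossovers (13).
RF(c–e) = (90 + 13) / 1500 = 103/1500 = 0.0687 → 6.9 cM.

6.9 cM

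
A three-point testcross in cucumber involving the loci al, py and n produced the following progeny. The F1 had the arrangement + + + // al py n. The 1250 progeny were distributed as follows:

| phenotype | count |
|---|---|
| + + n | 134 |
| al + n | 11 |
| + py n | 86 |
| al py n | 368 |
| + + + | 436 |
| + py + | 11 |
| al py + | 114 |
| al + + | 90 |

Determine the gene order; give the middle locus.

The two rarest classes, + py + and al + n, are the double crossovers. Comparing them with the parentals, only the py allele has switched, so py is the middle locus and the order is al – py – n.

py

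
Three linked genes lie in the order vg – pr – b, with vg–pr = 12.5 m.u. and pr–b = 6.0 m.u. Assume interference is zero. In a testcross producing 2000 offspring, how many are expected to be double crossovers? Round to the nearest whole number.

Map distances give recombination frequencies of 0.125 and 0.060 for the two intervals.
With no interference, expected double-crossover frequency = 0.125 × 0.060 = 0.00750.
Expected number = 0.00750 × 2000 = 15.00 ≈ 15.

15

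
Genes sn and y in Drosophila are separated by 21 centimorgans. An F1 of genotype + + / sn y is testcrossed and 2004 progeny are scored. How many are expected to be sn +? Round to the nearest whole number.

210

A map distance of 21 centimorgans corresponds to a recombination frequency of 0.210.
The F1 is + + / sn y, so sn + is a recombinant gamete class with expected frequency r/2 = 0.210/2 = 0.1050.
Expected number = 0.1050 × 2004 = 210.42 ≈ 210.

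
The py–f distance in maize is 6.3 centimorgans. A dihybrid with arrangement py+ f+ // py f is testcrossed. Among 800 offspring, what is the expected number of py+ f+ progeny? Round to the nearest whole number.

A map distance of 6.3 centimorgans corresponds to a recombination frequency of 0.063.
The F1 is py+ f+ / py f, so py+ f+ is a parental gamete class with expected frequency (1 − r)/2 = 0.937/2 = 0.4685.
Expected number = 0.4685 × 800 = 374.80 ≈ 375.

375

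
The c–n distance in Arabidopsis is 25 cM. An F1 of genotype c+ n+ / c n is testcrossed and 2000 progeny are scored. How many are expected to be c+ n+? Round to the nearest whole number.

A map distance of 25 cM corresponds to a recombination frequency of 0.250.
The F1 is c+ n+ / c n, so c+ n+ is a parental gamete class with expected frequency (1 − r)/2 = 0.750/2 = 0.3750.
Expected number = 0.3750 × 2000 = 750.00 ≈ 750.

750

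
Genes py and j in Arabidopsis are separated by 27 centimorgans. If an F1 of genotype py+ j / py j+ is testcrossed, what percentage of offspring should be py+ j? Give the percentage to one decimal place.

A map distance of 27 centimorgans corresponds to a recombination frequency of 0.270.
The F1 is py+ j / py j+, so py+ j is a parental gamete class with expected frequency (1 − r)/2 = 0.730/2 = 0.3650.
That is 0.3650 = 36.5% of the progeny.

36.5%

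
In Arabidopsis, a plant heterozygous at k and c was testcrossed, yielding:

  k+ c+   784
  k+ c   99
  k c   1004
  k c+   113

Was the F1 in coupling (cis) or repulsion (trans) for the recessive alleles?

cis

The two most frequent classes are k+ c+ (784) and k c (1004); these are the parental (non-recombinant) types.
So the F1 carried k+ c+ on one chromosome and k c on the other — the recessive alleles are on the same chromosome (cis / coupling).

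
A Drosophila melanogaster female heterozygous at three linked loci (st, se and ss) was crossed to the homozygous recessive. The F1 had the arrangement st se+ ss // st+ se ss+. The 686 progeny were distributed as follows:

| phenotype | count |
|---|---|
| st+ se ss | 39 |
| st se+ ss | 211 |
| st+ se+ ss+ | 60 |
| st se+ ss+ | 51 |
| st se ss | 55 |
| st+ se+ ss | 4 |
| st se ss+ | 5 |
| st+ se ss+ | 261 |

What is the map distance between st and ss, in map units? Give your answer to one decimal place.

The two rarest classes, st+ se+ ss and st se ss+, are the double crossovers. Comparing them with the parentals, only the st allele has switched, so st is the middle locus and the order is ss – st – se.
Crossovers in the ss–st interval produce the single-crossover classes st se+ ss+ and st+ se ss (51 + 39 = 90) plus the double crossovers (9).
RF(ss–st) = (90 + 9) / 686 = 99/686 = 0.1443 → 14.4 map units.

14.4 map units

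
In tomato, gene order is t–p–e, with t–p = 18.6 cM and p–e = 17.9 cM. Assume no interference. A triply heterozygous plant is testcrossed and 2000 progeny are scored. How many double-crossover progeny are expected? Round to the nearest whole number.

Map distances give recombination frequencies of 0.186 and 0.179 for the two intervals.
With no interference, expected double-crossover frequency = 0.186 × 0.179 = 0.03329.
Expected number = 0.03329 × 2000 = 66.59 ≈ 67.

67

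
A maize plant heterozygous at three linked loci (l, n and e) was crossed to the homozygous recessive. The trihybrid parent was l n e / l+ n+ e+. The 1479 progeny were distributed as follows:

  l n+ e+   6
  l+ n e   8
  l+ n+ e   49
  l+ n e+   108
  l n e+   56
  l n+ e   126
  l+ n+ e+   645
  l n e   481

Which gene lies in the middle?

The two rarest classes, l+ n e and l n+ e+, are the double crossovers. Comparing them with the parentals, only the l allele has switched, so l is the middle locus and the order is e – l – n.

l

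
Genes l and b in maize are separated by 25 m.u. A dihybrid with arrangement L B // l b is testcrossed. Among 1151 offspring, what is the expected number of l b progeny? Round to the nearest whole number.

A map distance of 25 m.u. corresponds to a recombination frequency of 0.250.
The F1 is L B / l b, so l b is a parental gamete class with expected frequency (1 − r)/2 = 0.750/2 = 0.3750.
Expected number = 0.3750 × 1151 = 431.62 ≈ 432.

432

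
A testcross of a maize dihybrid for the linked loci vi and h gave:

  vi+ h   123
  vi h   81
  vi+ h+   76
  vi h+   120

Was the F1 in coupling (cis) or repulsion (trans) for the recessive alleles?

trans

The two most frequent classes are vi+ h (123) and vi h+ (120); these are the parental (non-recombinant) types.
So the F1 carried vi+ h on one chromosome and vi h+ on the other — the recessive alleles are on opposite chromosomes (trans / repulsion).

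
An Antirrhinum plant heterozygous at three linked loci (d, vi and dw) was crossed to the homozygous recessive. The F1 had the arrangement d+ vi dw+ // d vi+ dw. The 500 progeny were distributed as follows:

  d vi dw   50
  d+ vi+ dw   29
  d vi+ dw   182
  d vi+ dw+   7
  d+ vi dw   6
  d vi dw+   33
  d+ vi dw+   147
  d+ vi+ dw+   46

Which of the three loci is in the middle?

The two rarest classes, d+ vi dw and d vi+ dw+, are the double crossovers. Comparing them with the parentals, only the dw allele has switched, so dw is the middle locus and the order is d – dw – vi.

dw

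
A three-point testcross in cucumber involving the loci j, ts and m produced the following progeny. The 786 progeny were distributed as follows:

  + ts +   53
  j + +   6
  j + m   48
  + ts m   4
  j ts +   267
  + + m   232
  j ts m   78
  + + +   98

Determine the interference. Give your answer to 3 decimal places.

The two most frequent reciprocal classes, j ts + and + + m, are the parental types, so the F1 was j ts + / + + m.
The two rarest classes, j + + and + ts m, are the double crossovers. Comparing them with the parentals, only the ts allele has switched, so ts is the middle locus and the order is j – ts – m.
j–ts: (101 + 10)/786 = 0.1412; ts–m: (176 + 10)/786 = 0.2366.
Expected DCO frequency = 0.1412 × 0.2366 ≈ 0.03341; observed = 10/786 ≈ 0.01272.
Coefficient of coincidence = 0.01272/0.03341 ≈ 0.381; interference = 1 − 0.381 = 0.619.

0.619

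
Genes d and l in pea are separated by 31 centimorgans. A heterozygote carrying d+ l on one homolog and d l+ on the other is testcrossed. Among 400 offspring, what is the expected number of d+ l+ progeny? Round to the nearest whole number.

A map distance of 31 centimorgans corresponds to a recombination frequency of 0.310.
The F1 is d+ l / d l+, so d+ l+ is a recombinant gamete class with expected frequency r/2 = 0.310/2 = 0.1550.
Expected number = 0.1550 × 400 = 62.00 ≈ 62.

62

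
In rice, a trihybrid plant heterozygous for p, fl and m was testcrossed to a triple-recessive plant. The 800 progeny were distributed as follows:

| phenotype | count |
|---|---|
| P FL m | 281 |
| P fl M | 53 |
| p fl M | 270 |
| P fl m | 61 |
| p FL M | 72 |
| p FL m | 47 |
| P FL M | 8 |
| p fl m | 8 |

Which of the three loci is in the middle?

The two most frequent reciprocal classes, p fl M and P FL m, are the parental types, so the F1 was p fl M / P FL m.
The two rarest classes, p fl m and P FL M, are the double crossovers. Comparing them with the parentals, only the m allele has switched, so m is the middle locus and the order is p – m – fl.

m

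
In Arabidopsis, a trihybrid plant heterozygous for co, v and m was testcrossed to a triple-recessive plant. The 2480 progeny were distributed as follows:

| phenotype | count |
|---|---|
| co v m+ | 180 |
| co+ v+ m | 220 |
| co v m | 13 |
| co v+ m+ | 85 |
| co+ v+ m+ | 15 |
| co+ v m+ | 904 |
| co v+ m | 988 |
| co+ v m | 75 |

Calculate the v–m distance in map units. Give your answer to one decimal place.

7.6 map units

The two most frequent reciprocal classes, co v+ m and co+ v m+, are the parental types, so the F1 was co v+ m / co+ v m+.
The two rarest classes, co v m and co+ v+ m+, are the double crossovers. Comparing them with the parentals, only the v allele has switched, so v is the middle locus and the order is m – v – co.
Crossovers in the m–v interval produce the single-crossover classes co v+ m+ and co+ v m (85 + 75 = 160) plus the double crossovers (28).
RF(m–v) = (160 + 28) / 2480 = 188/2480 = 0.0758 → 7.6 map units.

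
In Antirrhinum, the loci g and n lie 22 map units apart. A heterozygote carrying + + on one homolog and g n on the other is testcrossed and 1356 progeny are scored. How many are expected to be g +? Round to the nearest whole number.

149

A map distance of 22 map units corresponds to a recombination frequency of 0.220.
The F1 is + + / g n, so g + is a recombinant gamete class with expected frequency r/2 = 0.220/2 = 0.1100.
Expected number = 0.1100 × 1356 = 149.16 ≈ 149.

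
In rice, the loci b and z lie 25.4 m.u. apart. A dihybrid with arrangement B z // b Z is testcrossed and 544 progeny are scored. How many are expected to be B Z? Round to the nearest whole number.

A map distance of 25.4 m.u. corresponds to a recombination frequency of 0.254.
The F1 is B z / b Z, so B Z is a recombinant gamete class with expected frequency r/2 = 0.254/2 = 0.1270.
Expected number = 0.1270 × 544 = 69.09 ≈ 69.

69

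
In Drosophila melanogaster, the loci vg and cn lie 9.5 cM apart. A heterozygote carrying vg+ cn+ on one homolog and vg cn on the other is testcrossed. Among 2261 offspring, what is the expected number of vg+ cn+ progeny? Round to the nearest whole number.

A map distance of 9.5 cM corresponds to a recombination frequency of 0.095.
The F1 is vg+ cn+ / vg cn, so vg+ cn+ is a parental gamete class with expected frequency (1 − r)/2 = 0.905/2 = 0.4525.
Expected number = 0.4525 × 2261 = 1023.10 ≈ 1023.

1023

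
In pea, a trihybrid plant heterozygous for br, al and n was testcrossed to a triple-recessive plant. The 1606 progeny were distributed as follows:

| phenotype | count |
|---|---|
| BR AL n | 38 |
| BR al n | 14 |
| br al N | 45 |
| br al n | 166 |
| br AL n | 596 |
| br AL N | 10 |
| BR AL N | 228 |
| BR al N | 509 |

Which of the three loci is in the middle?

n

The two most frequent reciprocal classes, BR al N and br AL n, are the parental types, so the F1 was BR al N / br AL n.
The two rarest classes, BR al n and br AL N, are the double crossovers. Comparing them with the parentals, only the n allele has switched, so n is the middle locus and the order is al – n – br.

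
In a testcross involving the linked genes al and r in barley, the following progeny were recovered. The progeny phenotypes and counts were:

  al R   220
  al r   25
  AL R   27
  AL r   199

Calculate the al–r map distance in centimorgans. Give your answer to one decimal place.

11.0 centimorgans

The two most frequent classes, AL r (199) and al R (220), are the parental types, so the F1 was AL r / al R.
The recombinant classes are AL R and al r: 27 + 25 = 52.
Recombination frequency = 52/471 = 0.1104 ≈ 11.0%, i.e. 11.0 centimorgans.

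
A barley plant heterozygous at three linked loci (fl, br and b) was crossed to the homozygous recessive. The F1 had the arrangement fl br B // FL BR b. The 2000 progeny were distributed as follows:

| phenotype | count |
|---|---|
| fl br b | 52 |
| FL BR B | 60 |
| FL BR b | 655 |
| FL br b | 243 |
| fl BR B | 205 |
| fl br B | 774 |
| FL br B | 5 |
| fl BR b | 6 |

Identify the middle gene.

The two rarest classes, FL br B and fl BR b, are the double crossovers. Comparing them with the parentals, only the fl allele has switched, so fl is the middle locus and the order is b – fl – br.

fl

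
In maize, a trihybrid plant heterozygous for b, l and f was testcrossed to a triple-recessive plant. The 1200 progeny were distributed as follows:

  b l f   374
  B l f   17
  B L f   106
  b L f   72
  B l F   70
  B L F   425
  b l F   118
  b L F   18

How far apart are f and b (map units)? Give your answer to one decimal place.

21.6 map units

The two most frequent reciprocal classes, B L F and b l f, are the parental types, so the F1 was B L F / b l f.
The two rarest classes, b L F and B l f, are the double crossovers. Comparing them with the parentals, only the b allele has switched, so b is the middle locus and the order is l – b – f.
Crossovers in the b–f interval produce the single-crossover classes B L f and b l F (106 + 118 = 224) plus the double crossovers (35).
RF(b–f) = (224 + 35) / 1200 = 259/1200 = 0.2158 → 21.6 map units.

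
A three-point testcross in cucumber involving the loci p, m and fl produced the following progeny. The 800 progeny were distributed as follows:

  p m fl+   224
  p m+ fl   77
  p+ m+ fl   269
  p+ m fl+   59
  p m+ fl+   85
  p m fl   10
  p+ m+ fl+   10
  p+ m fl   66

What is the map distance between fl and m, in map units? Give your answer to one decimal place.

The two most frequent reciprocal classes, p+ m+ fl and p m fl+, are the parental types, so the F1 was p+ m+ fl / p m fl+.
The two rarest classes, p+ m+ fl+ and p m fl, are the double crossovers. Comparing them with the parentals, only the fl allele has switched, so fl is the middle locus and the order is m – fl – p.
Crossovers in the m–fl interval produce the single-crossover classes p+ m fl and p m+ fl+ (66 + 85 = 151) plus the double crossovers (20).
RF(m–fl) = (151 + 20) / 800 = 171/800 = 0.2137 → 21.4 map units.

21.4 map units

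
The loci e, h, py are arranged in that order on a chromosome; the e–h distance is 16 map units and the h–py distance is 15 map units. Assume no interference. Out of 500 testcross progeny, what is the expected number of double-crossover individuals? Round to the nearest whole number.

12

Map distances give recombination frequencies of 0.160 and 0.150 for the two intervals.
With no interference, expected double-crossover frequency = 0.160 × 0.150 = 0.02400.
Expected number = 0.02400 × 500 = 12.00 ≈ 12.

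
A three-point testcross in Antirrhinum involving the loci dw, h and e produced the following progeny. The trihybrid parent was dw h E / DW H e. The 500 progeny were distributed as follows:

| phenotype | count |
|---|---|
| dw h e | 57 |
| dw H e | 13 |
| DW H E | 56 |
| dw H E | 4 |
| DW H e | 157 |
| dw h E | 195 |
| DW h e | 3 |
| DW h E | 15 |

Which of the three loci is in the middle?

h

The two rarest classes, dw H E and DW h e, are the double crossovers. Comparing them with the parentals, only the h allele has switched, so h is the middle locus and the order is e – h – dw.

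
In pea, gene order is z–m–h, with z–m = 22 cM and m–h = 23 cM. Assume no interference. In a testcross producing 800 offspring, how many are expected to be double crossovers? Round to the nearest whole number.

Map distances give recombination frequencies of 0.220 and 0.230 for the two intervals.
With no interference, expected double-crossover frequency = 0.220 × 0.230 = 0.05060.
Expected number = 0.05060 × 800 = 40.48 ≈ 40.

40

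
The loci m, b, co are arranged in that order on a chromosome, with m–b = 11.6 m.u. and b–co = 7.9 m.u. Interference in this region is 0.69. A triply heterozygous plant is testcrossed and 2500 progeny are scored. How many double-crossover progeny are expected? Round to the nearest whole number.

Map distances give recombination frequencies of 0.116 and 0.079 for the two intervals.
With interference 0.69 (so coincidence = 0.31), expected double-crossover frequency = 0.116 × 0.079 × 0.31 = 0.00284.
Expected number = 0.00284 × 2500 = 7.10 ≈ 7.

7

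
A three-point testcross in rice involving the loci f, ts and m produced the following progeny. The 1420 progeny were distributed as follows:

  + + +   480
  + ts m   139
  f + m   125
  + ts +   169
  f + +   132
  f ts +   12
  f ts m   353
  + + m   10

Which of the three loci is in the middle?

m

The two most frequent reciprocal classes, f ts m and + + +, are the parental types, so the F1 was f ts m / + + +.
The two rarest classes, f ts + and + + m, are the double crossovers. Comparing them with the parentals, only the m allele has switched, so m is the middle locus and the order is ts – m – f.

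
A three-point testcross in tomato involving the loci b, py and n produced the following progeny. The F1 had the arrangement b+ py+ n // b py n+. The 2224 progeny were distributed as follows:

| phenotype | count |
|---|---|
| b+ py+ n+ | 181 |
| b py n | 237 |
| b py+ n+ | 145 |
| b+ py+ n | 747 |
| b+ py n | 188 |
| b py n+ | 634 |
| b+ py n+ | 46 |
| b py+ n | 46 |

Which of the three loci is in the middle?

b

The two rarest classes, b py+ n and b+ py n+, are the double crossovers. Comparing them with the parentals, only the b allele has switched, so b is the middle locus and the order is n – b – py.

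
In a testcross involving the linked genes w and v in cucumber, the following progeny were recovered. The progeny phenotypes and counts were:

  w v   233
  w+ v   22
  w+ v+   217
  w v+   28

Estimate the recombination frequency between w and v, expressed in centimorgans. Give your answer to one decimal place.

The two most frequent classes, w+ v+ (217) and w v (233), are the parental types, so the F1 was w+ v+ / w v.
The recombinant classes are w+ v and w v+: 22 + 28 = 50.
Recombination frequency = 50/500 = 0.1000 ≈ 10.0%, i.e. 10.0 centimorgans.

10.0 centimorgans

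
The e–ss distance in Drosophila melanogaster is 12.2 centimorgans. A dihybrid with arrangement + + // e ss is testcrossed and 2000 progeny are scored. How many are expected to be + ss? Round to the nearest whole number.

122

A map distance of 12.2 centimorgans corresponds to a recombination frequency of 0.122.
The F1 is + + / e ss, so + ss is a recombinant gamete class with expected frequency r/2 = 0.122/2 = 0.0610.
Expected number = 0.0610 × 2000 = 122.00 ≈ 122.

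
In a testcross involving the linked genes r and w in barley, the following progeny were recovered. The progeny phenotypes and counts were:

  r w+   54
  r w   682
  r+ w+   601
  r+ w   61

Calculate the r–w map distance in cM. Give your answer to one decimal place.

8.2 cM

The two most frequent classes, r+ w+ (601) and r w (682), are the parental types, so the F1 was r+ w+ / r w.
The recombinant classes are r+ w and r w+: 61 + 54 = 115.
Recombination frequency = 115/1398 = 0.0823 ≈ 8.2%, i.e. 8.2 cM.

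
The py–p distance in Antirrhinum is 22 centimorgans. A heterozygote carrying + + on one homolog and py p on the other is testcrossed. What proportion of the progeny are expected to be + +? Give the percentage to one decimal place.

A map distance of 22 centimorgans corresponds to a recombination frequency of 0.220.
The F1 is + + / py p, so + + is a parental gamete class with expected frequency (1 − r)/2 = 0.780/2 = 0.3900.
That is 0.3900 = 39.0% of the progeny.

39.0%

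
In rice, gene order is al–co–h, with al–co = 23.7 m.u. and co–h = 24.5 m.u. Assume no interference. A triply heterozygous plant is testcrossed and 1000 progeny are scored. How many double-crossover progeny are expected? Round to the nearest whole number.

Map distances give recombination frequencies of 0.237 and 0.245 for the two intervals.
With no interference, expected double-crossover frequency = 0.237 × 0.245 = 0.05806.
Expected number = 0.05806 × 1000 = 58.06 ≈ 58.

58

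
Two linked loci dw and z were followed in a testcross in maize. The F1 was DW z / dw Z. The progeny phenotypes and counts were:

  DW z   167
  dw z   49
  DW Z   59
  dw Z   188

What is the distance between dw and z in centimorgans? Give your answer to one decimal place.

The recombinant classes are DW Z and dw z: 59 + 49 = 108.
Recombination frequency = 108/463 = 0.2333 ≈ 23.3%, i.e. 23.3 centimorgans.

23.3 centimorgans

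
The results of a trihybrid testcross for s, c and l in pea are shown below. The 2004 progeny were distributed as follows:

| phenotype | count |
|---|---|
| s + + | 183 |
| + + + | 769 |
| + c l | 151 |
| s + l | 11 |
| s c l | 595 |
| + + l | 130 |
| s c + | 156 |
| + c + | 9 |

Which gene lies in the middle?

c

The two most frequent reciprocal classes, s c l and + + +, are the parental types, so the F1 was s c l / + + +.
The two rarest classes, s + l and + c +, are the double crossovers. Comparing them with the parentals, only the c allele has switched, so c is the middle locus and the order is l – c – s.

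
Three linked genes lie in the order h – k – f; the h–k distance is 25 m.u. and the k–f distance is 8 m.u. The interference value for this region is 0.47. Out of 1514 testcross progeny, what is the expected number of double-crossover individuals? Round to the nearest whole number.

16

Map distances give recombination frequencies of 0.250 and 0.080 for the two intervals.
With interference 0.47 (so coincidence = 0.53), expected double-crossover frequency = 0.250 × 0.080 × 0.53 = 0.01060.
Expected number = 0.01060 × 1514 = 16.05 ≈ 16.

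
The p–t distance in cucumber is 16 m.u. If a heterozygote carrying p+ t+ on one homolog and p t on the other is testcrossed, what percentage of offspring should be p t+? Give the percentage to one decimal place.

A map distance of 16 m.u. corresponds to a recombination frequency of 0.160.
The F1 is p+ t+ / p t, so p t+ is a recombinant gamete class with expected frequency r/2 = 0.160/2 = 0.0800.
That is 0.0800 = 8.0% of the progeny.

8.0%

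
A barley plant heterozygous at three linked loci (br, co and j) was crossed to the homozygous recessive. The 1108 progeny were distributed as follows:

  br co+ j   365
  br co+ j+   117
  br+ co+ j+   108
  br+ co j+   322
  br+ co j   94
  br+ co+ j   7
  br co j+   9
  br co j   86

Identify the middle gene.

br

The two most frequent reciprocal classes, br co+ j and br+ co j+, are the parental types, so the F1 was br co+ j / br+ co j+.
The two rarest classes, br+ co+ j and br co j+, are the double crossovers. Comparing them with the parentals, only the br allele has switched, so br is the middle locus and the order is co – br – j.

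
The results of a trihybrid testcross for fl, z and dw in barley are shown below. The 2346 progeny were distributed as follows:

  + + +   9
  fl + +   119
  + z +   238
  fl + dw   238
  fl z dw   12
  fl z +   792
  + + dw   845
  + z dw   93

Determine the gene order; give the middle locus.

dw

The two most frequent reciprocal classes, fl z + and + + dw, are the parental types, so the F1 was fl z + / + + dw.
The two rarest classes, fl z dw and + + +, are the double crossovers. Comparing them with the parentals, only the dw allele has switched, so dw is the middle locus and the order is fl – dw – z.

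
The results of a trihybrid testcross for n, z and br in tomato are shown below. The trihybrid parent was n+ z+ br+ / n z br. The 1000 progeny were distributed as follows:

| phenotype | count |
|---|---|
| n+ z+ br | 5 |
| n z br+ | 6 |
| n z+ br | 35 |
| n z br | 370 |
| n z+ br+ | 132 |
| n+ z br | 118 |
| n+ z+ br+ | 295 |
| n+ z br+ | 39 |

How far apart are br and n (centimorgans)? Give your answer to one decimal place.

The two rarest classes, n+ z+ br and n z br+, are the double crossovers. Comparing them with the parentals, only the br allele has switched, so br is the middle locus and the order is z – br – n.
Crossovers in the br–n interval produce the single-crossover classes n z+ br+ and n+ z br (132 + 118 = 250) plus the double crossovers (11).
RF(br–n) = (250 + 11) / 1000 = 261/1000 = 0.2610 → 26.1 centimorgans.

26.1 centimorgans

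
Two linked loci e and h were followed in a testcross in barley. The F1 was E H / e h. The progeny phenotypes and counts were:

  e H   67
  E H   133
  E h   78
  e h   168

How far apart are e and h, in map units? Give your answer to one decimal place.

The recombinant classes are E h and e H: 78 + 67 = 145.
Recombination frequency = 145/446 = 0.3251 ≈ 32.5%, i.e. 32.5 map units.

32.5 map units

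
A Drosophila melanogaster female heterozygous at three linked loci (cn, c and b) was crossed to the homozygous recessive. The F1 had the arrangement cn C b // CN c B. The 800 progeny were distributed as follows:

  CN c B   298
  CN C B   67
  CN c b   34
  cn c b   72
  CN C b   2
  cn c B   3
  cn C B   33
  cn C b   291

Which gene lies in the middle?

cn

The two rarest classes, CN C b and cn c B, are the double crossovers. Comparing them with the parentals, only the cn allele has switched, so cn is the middle locus and the order is c – cn – b.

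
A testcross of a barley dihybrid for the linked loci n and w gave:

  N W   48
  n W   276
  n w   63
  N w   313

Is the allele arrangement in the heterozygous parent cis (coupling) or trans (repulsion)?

trans

The two most frequent classes are N w (313) and n W (276); these are the parental (non-recombinant) types.
So the F1 carried N w on one chromosome and n W on the other — the recessive alleles are on opposite chromosomes (trans / repulsion).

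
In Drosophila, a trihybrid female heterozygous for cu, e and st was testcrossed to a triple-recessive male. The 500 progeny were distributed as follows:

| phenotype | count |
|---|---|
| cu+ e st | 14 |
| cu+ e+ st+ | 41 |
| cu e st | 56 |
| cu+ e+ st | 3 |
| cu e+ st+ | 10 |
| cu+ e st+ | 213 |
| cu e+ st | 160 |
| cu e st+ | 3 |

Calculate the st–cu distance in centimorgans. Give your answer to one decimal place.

The two most frequent reciprocal classes, cu+ e st+ and cu e+ st, are the parental types, so the F1 was cu+ e st+ / cu e+ st.
The two rarest classes, cu e st+ and cu+ e+ st, are the double crossovers. Comparing them with the parentals, only the cu allele has switched, so cu is the middle locus and the order is st – cu – e.
Crossovers in the st–cu interval produce the single-crossover classes cu+ e st and cu e+ st+ (14 + 10 = 24) plus the double crossovers (6).
RF(st–cu) = (24 + 6) / 500 = 30/500 = 0.0600 → 6.0 centimorgans.

6.0 centimorgans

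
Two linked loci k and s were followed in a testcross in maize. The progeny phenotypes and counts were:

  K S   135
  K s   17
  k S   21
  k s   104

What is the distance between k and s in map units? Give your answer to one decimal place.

The two most frequent classes, K S (135) and k s (104), are the parental types, so the F1 was K S / k s.
The recombinant classes are K s and k S: 17 + 21 = 38.
Recombination frequency = 38/277 = 0.1372 ≈ 13.7%, i.e. 13.7 map units.

13.7 map units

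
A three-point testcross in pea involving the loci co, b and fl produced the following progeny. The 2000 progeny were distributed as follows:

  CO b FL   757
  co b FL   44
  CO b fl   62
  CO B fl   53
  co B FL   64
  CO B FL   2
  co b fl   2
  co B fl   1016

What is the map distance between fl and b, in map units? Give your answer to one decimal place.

6.5 map units

The two most frequent reciprocal classes, CO b FL and co B fl, are the parental types, so the F1 was CO b FL / co B fl.
The two rarest classes, CO B FL and co b fl, are the double crossovers. Comparing them with the parentals, only the b allele has switched, so b is the middle locus and the order is co – b – fl.
Crossovers in the b–fl interval produce the single-crossover classes CO b fl and co B FL (62 + 64 = 126) plus the double crossovers (4).
RF(b–fl) = (126 + 4) / 2000 = 130/2000 = 0.0650 → 6.5 map units.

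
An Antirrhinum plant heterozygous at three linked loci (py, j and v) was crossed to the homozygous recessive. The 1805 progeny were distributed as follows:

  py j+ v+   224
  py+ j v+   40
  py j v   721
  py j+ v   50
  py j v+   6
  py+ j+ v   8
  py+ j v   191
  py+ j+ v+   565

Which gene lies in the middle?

v

The two most frequent reciprocal classes, py j v and py+ j+ v+, are the parental types, so the F1 was py j v / py+ j+ v+.
The two rarest classes, py j v+ and py+ j+ v, are the double crossovers. Comparing them with the parentals, only the v allele has switched, so v is the middle locus and the order is py – v – j.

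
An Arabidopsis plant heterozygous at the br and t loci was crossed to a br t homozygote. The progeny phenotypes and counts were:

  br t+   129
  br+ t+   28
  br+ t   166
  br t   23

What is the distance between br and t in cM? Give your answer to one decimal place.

14.7 cM

The two most frequent classes, br+ t (166) and br t+ (129), are the parental types, so the F1 was br+ t / br t+.
The recombinant classes are br+ t+ and br t: 28 + 23 = 51.
Recombination frequency = 51/346 = 0.1474 ≈ 14.7%, i.e. 14.7 cM.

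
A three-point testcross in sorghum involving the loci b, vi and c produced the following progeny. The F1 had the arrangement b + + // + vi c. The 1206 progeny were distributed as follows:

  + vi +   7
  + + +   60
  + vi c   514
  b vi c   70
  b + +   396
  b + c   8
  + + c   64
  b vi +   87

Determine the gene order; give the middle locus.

The two rarest classes, b + c and + vi +, are the double crossovers. Comparing them with the parentals, only the c allele has switched, so c is the middle locus and the order is b – c – vi.

c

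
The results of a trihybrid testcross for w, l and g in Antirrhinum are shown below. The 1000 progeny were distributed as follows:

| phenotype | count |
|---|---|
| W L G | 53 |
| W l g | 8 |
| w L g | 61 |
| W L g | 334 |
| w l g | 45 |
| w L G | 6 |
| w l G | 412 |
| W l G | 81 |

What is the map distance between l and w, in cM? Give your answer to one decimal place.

The two most frequent reciprocal classes, W L g and w l G, are the parental types, so the F1 was W L g / w l G.
The two rarest classes, W l g and w L G, are the double crossovers. Comparing them with the parentals, only the l allele has switched, so l is the middle locus and the order is w – l – g.
Crossovers in the w–l interval produce the single-crossover classes w L g and W l G (61 + 81 = 142) plus the double crossovers (14).
RF(w–l) = (142 + 14) / 1000 = 156/1000 = 0.1560 → 15.6 cM.

15.6 cM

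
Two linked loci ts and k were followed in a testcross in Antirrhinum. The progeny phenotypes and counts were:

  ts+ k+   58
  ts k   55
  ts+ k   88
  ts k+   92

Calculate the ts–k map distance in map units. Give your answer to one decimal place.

38.6 map units

The two most frequent classes, ts+ k (88) and ts k+ (92), are the parental types, so the F1 was ts+ k / ts k+.
The recombinant classes are ts+ k+ and ts k: 58 + 55 = 113.
Recombination frequency = 113/293 = 0.3857 ≈ 38.6%, i.e. 38.6 map units.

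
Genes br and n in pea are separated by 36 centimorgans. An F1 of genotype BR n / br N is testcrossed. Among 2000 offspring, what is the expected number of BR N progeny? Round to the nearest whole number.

A map distance of 36 centimorgans corresponds to a recombination frequency of 0.360.
The F1 is BR n / br N, so BR N is a recombinant gamete class with expected frequency r/2 = 0.360/2 = 0.1800.
Expected number = 0.1800 × 2000 = 360.00 ≈ 360.

360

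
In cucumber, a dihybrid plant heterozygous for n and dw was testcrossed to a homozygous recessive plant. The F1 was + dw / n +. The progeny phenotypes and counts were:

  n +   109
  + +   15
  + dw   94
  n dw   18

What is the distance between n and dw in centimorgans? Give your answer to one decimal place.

14.0 centimorgans

The recombinant classes are + + and n dw: 15 + 18 = 33.
Recombination frequency = 33/236 = 0.1398 ≈ 14.0%, i.e. 14.0 centimorgans.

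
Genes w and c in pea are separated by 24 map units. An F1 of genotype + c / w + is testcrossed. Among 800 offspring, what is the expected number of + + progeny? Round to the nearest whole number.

96

A map distance of 24 map units corresponds to a recombination frequency of 0.240.
The F1 is + c / w +, so + + is a recombinant gamete class with expected frequency r/2 = 0.240/2 = 0.1200.
Expected number = 0.1200 × 800 = 96.00 ≈ 96.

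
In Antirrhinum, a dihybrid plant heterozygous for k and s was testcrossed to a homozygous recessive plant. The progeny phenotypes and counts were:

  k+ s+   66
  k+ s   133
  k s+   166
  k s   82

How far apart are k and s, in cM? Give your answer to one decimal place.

The two most frequent classes, k+ s (133) and k s+ (166), are the parental types, so the F1 was k+ s / k s+.
The recombinant classes are k+ s+ and k s: 66 + 82 = 148.
Recombination frequency = 148/447 = 0.3311 ≈ 33.1%, i.e. 33.1 cM.

33.1 cM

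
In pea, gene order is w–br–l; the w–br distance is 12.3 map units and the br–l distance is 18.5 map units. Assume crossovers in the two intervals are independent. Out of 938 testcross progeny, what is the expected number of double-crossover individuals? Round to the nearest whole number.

Map distances give recombination frequencies of 0.123 and 0.185 for the two intervals.
With no interference, expected double-crossover frequency = 0.123 × 0.185 = 0.02276.
Expected number = 0.02276 × 938 = 21.34 ≈ 21.

21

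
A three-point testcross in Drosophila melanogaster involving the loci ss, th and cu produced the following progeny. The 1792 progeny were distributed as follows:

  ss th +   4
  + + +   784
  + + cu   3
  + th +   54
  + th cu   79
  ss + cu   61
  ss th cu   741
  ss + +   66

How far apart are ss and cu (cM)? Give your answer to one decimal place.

The two most frequent reciprocal classes, + + + and ss th cu, are the parental types, so the F1 was + + + / ss th cu.
The two rarest classes, + + cu and ss th +, are the double crossovers. Comparing them with the parentals, only the cu allele has switched, so cu is the middle locus and the order is th – cu – ss.
Crossovers in the cu–ss interval produce the single-crossover classes ss + + and + th cu (66 + 79 = 145) plus the double crossovers (7).
RF(cu–ss) = (145 + 7) / 1792 = 152/1792 = 0.0848 → 8.5 cM.

8.5 cM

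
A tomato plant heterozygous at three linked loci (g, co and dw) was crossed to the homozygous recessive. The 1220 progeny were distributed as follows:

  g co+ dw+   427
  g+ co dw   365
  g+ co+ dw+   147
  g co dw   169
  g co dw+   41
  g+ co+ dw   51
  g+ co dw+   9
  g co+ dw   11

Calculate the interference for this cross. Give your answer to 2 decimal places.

0.35

The two most frequent reciprocal classes, g co+ dw+ and g+ co dw, are the parental types, so the F1 was g co+ dw+ / g+ co dw.
The two rarest classes, g co+ dw and g+ co dw+, are the double crossovers. Comparing them with the parentals, only the dw allele has switched, so dw is the middle locus and the order is g – dw – co.
g–dw: (316 + 20)/1220 = 0.2754; dw–co: (92 + 20)/1220 = 0.0918.
Expected DCO frequency = 0.2754 × 0.0918 ≈ 0.02528; observed = 20/1220 ≈ 0.01639.
Coefficient of coincidence = 0.01639/0.02528 ≈ 0.65; interference = 1 − 0.65 = 0.35.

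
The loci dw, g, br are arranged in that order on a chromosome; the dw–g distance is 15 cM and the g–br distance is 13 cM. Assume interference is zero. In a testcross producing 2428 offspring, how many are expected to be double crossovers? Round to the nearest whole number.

Map distances give recombination frequencies of 0.150 and 0.130 for the two intervals.
With no interference, expected double-crossover frequency = 0.150 × 0.130 = 0.01950.
Expected number = 0.01950 × 2428 = 47.35 ≈ 47.

47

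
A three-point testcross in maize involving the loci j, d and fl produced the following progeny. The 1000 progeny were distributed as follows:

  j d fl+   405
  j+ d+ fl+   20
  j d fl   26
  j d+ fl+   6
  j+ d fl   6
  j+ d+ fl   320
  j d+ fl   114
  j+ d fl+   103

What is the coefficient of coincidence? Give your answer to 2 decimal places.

0.90

The two most frequent reciprocal classes, j+ d+ fl and j d fl+, are the parental types, so the F1 was j+ d+ fl / j d fl+.
The two rarest classes, j+ d fl and j d+ fl+, are the double crossovers. Comparing them with the parentals, only the d allele has switched, so d is the middle locus and the order is j – d – fl.
j–d: (217 + 12)/1000 = 0.2290; d–fl: (46 + 12)/1000 = 0.0580.
Expected DCO frequency = 0.2290 × 0.0580 ≈ 0.01328; observed = 12/1000 ≈ 0.01200.
Coefficient of coincidence = 0.01200/0.01328 ≈ 0.90.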